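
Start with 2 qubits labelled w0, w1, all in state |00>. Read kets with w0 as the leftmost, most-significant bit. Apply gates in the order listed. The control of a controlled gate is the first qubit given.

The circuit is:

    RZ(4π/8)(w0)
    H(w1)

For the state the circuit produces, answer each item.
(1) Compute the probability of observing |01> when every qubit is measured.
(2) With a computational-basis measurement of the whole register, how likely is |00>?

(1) The probability of measuring |01> is 1/2.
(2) The probability of measuring |00> is 1/2.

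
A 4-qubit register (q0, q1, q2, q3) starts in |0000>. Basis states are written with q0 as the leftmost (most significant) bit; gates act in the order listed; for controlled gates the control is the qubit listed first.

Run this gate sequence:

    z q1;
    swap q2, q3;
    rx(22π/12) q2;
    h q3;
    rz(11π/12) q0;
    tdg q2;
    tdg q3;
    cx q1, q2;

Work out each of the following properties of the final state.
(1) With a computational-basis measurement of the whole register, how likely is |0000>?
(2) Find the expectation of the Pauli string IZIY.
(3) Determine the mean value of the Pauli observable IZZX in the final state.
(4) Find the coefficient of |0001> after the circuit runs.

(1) Outcome |0000> occurs with probability sqrt(3)/8 + 1/4.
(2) The expectation value of IZIY is -sqrt(2)/2.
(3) The observable IZZX averages to sqrt(6)/4.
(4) The final state's coefficient on |0001> equals (1 + sqrt(3))*exp(7*I*pi/24)/4.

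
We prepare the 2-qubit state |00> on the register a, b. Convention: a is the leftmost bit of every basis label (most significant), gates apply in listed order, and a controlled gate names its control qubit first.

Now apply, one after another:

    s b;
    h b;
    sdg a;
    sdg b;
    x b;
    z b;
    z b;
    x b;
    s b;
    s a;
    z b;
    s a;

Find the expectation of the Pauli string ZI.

The expectation value of ZI is 1. Key observation: the block from step 3 through step 10 cancels to the identity and can be dropped.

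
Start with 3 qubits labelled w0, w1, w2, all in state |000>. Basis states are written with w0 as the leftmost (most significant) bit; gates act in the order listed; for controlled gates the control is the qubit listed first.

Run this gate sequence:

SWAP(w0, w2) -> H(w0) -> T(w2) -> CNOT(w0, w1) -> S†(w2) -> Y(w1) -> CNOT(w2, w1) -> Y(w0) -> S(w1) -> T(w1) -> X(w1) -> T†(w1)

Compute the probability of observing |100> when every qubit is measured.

The probability of measuring |100> is 1/2.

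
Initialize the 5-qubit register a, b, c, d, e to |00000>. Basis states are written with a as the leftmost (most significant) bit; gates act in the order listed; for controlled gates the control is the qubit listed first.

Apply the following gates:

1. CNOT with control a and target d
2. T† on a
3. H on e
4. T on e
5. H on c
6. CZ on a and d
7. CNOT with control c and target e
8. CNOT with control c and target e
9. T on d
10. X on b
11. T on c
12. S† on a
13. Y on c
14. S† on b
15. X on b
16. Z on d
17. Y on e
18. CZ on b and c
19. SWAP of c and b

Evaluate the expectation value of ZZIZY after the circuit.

The observable ZZIZY averages to 0.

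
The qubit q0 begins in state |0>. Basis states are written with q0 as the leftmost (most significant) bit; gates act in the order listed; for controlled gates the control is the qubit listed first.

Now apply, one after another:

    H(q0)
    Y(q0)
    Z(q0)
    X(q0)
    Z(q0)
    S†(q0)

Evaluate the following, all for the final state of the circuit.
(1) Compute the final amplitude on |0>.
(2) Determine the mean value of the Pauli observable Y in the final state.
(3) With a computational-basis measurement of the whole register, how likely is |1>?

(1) The final state's coefficient on |0> equals -sqrt(2)*I/2.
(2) The observable Y averages to 1.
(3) The probability of measuring |1> is 1/2.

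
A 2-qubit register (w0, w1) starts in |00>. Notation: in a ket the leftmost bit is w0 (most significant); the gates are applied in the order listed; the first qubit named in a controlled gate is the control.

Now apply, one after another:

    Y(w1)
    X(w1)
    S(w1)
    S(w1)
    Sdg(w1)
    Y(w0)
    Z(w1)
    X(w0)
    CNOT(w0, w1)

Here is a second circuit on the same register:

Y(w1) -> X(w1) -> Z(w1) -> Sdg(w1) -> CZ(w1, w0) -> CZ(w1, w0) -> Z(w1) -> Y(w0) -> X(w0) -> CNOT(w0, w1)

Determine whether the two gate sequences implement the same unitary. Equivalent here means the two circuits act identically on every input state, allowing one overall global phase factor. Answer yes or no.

Yes, they are equivalent — the unitaries differ by at most a global phase.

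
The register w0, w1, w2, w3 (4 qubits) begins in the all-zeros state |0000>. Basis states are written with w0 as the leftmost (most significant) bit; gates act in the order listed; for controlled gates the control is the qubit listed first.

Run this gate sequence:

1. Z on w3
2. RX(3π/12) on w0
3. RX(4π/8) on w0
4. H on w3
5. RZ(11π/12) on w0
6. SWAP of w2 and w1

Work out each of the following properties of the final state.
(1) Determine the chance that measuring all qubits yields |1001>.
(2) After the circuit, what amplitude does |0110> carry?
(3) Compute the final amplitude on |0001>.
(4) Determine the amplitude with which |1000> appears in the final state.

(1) A full measurement returns |1001> with probability sqrt(2)/8 + 1/4.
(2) |0110> carries amplitude 0 in the final state.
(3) |0001> carries amplitude (-sqrt(sqrt(2) + 2) + sqrt(2 - sqrt(2)))*exp(13*I*pi/24)/4 in the final state.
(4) The final state's coefficient on |1000> equals (-sqrt(sqrt(2) + 2) - sqrt(2 - sqrt(2)))*exp(23*I*pi/24)/4.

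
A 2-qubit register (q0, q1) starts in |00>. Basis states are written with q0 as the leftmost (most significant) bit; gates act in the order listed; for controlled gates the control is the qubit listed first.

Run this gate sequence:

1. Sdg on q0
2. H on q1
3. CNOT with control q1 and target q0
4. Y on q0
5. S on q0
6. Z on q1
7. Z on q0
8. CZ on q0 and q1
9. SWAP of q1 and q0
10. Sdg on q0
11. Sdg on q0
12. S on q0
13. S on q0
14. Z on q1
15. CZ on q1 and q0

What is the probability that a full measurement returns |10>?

The probability of measuring |10> is 1/2.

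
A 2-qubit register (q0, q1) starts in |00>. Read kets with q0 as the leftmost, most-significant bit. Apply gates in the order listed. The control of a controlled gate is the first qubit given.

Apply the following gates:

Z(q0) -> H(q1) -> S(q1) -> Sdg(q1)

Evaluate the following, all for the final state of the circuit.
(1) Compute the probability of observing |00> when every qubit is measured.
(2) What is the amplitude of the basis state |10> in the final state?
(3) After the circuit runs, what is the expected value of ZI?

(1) Outcome |00> occurs with probability 1/2. Key observation: the block from step 3 through step 4 cancels to the identity and can be dropped.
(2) The amplitude on |10> is 0.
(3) The expectation value of ZI is 1.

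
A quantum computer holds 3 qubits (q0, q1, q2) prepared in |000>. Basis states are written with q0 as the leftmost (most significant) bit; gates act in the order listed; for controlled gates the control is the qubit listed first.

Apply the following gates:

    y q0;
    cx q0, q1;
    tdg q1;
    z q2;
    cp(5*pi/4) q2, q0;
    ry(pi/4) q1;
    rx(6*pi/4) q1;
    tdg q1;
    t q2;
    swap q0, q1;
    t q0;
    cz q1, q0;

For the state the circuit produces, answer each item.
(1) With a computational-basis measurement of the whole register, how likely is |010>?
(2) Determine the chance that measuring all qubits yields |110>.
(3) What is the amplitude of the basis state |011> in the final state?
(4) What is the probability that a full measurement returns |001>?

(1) Outcome |010> occurs with probability 1/2.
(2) The probability of measuring |110> is 1/2.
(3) The final state's coefficient on |011> equals 0.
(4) A full measurement returns |001> with probability 0.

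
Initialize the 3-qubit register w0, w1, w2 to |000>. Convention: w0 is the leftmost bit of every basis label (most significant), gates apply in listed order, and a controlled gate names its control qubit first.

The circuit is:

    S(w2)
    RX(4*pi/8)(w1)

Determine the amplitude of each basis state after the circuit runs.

The final amplitudes are sqrt(2)/2 on |000>, -sqrt(2)*I/2 on |010>, and 0 on every other basis state.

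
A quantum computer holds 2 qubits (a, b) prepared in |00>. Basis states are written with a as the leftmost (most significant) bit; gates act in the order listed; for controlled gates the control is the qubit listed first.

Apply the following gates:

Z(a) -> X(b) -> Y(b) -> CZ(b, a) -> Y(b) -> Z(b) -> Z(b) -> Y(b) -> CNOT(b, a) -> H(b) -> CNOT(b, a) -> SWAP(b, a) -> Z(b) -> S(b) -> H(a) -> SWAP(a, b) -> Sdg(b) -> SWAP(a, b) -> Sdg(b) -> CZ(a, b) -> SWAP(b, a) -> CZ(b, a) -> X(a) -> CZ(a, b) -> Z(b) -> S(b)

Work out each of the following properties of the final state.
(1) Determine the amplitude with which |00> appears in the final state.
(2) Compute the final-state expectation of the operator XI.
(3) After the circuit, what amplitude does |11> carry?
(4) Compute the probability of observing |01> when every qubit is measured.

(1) The amplitude on |00> is I/2.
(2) The observable XI averages to -1.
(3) The final state's coefficient on |11> equals -I/2.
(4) Outcome |01> occurs with probability 1/4.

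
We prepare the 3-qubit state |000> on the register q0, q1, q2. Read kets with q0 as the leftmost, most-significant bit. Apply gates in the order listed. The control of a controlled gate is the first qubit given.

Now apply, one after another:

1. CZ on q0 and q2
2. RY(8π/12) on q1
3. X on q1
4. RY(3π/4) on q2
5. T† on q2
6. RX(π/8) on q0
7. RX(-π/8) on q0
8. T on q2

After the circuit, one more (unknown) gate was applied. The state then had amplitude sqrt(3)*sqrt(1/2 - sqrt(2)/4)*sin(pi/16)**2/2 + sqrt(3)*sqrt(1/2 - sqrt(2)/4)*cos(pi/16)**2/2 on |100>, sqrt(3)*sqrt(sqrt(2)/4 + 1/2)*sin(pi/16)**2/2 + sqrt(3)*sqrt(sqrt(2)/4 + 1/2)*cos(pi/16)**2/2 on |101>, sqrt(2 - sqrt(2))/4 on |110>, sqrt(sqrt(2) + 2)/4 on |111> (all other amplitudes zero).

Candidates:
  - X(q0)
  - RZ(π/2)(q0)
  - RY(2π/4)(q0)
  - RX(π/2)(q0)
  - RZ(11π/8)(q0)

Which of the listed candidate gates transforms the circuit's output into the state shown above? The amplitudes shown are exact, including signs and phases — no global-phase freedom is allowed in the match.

The unique candidate consistent with the amplitudes is X(q0). Key observation: the block from step 5 through step 8 cancels to the identity and can be dropped.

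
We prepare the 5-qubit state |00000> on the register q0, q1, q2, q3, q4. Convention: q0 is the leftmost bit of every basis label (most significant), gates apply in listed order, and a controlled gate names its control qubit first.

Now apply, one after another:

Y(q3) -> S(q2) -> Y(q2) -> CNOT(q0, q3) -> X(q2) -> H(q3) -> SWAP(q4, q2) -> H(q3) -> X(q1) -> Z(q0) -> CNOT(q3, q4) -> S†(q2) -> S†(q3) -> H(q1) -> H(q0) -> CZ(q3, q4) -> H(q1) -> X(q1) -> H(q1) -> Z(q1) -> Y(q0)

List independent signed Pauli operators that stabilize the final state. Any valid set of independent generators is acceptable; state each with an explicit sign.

The final state is stabilized by the group generated by -XIIII, -IXIII, +IIZII, -IIIZI, -IIIIZ; other independent generating sets are equally valid. Key observation: the block from step 17 through step 20 cancels to the identity and can be dropped.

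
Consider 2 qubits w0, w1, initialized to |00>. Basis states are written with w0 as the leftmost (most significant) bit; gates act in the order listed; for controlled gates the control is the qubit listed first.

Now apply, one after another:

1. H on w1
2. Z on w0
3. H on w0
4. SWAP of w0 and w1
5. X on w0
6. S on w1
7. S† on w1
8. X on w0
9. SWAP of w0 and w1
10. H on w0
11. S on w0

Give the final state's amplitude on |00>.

The amplitude on |00> is sqrt(2)/2. Key observation: gates 4-9 undo each other exactly, leaving only the rest of the circuit to track.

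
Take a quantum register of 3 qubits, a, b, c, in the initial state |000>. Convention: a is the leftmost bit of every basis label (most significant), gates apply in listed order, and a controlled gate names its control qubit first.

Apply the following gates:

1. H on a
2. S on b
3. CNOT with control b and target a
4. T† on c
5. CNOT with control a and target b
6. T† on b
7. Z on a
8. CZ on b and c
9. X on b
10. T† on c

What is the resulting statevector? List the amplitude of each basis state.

The resulting statevector has amplitude sqrt(2)/2 on |010>, sqrt(2)*exp(3*I*pi/4)/2 on |100>, and 0 on every other basis state.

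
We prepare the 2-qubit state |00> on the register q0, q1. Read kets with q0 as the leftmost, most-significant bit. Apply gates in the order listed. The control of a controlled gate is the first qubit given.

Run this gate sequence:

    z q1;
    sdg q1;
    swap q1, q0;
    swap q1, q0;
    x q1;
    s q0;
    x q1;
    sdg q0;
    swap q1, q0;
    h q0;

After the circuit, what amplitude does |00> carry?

The amplitude on |00> is sqrt(2)/2.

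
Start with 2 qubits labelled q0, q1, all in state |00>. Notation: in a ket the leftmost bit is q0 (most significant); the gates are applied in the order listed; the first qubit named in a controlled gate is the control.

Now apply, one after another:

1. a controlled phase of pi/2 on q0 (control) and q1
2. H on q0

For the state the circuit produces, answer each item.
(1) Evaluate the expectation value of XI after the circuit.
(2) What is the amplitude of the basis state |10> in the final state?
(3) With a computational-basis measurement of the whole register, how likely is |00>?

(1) In the final state, XI has expectation 1.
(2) The amplitude on |10> is sqrt(2)/2.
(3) The probability of measuring |00> is 1/2.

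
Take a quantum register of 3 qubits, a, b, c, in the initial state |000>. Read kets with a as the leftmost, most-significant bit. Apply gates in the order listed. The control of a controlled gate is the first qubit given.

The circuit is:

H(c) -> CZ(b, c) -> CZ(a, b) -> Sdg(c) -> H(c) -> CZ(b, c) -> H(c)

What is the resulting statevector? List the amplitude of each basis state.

The final amplitudes are sqrt(2)/2 on |000>, -sqrt(2)*I/2 on |001>, and 0 on every other basis state.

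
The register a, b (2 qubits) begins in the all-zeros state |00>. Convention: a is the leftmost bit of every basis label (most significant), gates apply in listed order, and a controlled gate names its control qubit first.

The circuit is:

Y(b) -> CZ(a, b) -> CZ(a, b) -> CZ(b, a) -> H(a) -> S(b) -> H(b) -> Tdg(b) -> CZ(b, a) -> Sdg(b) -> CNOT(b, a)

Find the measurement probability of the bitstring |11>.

A full measurement returns |11> with probability 1/4. Key observation: the block from step 2 through step 3 cancels to the identity and can be dropped.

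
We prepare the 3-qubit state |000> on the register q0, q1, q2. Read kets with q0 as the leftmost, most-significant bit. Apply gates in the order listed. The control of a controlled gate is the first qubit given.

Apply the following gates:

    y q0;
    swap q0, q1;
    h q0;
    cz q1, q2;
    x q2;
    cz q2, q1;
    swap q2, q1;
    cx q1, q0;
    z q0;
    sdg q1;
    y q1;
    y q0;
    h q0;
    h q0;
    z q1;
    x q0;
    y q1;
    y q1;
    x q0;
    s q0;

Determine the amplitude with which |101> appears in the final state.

|101> carries amplitude -sqrt(2)*I/2 in the final state. Key observation: gates 13-14 undo each other exactly, leaving only the rest of the circuit to track.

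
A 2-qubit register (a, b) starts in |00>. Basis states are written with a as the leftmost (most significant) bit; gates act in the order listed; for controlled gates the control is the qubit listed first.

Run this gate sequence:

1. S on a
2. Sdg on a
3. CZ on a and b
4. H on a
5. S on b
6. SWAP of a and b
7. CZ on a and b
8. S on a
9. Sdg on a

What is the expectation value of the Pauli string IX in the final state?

The expectation value of IX is 1.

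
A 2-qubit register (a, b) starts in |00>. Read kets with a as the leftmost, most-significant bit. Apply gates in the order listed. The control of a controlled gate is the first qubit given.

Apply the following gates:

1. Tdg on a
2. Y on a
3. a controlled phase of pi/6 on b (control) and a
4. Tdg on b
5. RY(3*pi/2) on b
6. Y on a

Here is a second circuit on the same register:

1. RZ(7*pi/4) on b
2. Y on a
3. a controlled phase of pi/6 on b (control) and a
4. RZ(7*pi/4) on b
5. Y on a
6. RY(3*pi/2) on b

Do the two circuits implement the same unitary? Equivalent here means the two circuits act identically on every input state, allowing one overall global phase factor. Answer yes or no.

No: there is an input state on which the two circuits produce genuinely different outputs (not merely differing by a phase).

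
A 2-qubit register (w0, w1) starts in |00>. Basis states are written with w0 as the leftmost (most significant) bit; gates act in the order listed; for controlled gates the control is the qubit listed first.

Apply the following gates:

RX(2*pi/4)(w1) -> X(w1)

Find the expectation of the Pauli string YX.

The expectation value of YX is 0.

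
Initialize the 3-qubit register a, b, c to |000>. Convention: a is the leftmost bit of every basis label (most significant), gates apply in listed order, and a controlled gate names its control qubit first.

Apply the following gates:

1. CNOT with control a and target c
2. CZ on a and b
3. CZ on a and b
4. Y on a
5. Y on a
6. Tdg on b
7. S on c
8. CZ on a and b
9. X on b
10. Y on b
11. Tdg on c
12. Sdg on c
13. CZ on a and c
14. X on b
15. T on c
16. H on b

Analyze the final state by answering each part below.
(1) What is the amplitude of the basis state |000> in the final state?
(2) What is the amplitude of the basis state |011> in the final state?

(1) The final state's coefficient on |000> equals -sqrt(2)*I/2.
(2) The amplitude on |011> is 0.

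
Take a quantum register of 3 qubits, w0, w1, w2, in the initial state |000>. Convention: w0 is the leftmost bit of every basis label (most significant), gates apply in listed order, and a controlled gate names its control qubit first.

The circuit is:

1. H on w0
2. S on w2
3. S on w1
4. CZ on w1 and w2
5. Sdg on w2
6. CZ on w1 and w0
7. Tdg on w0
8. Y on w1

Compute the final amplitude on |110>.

The amplitude on |110> is sqrt(2)*exp(I*pi/4)/2.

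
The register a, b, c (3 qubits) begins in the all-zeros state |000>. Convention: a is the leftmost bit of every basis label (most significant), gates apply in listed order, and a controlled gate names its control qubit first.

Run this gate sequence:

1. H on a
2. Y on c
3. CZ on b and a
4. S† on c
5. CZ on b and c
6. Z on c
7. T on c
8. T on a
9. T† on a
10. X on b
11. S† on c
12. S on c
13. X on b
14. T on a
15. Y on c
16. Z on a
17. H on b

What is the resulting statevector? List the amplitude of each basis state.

After the circuit, the state carries amplitude exp(3*I*pi/4)/2 on |000>, 0 on |001>, exp(3*I*pi/4)/2 on |010>, 0 on |011>, 1/2 on |100>, 0 on |101>, 1/2 on |110>, 0 on |111>.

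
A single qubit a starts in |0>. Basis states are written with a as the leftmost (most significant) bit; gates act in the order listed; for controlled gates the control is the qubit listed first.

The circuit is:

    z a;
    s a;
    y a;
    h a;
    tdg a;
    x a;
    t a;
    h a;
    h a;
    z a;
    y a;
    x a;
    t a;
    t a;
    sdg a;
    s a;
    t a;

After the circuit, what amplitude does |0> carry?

The amplitude on |0> is -sqrt(2)*exp(3*I*pi/4)/2.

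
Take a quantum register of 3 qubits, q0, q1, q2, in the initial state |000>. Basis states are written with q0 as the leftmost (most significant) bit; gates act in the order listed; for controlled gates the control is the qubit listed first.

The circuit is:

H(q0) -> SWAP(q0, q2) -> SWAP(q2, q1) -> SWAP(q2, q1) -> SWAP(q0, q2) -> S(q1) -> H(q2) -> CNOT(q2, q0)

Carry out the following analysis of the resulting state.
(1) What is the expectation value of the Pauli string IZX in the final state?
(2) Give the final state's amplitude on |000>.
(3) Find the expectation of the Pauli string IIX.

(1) The expectation value of IZX is 1. Key observation: gates 2-5 undo each other exactly, leaving only the rest of the circuit to track.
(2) The amplitude on |000> is 1/2.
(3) The expectation value of IIX is 1.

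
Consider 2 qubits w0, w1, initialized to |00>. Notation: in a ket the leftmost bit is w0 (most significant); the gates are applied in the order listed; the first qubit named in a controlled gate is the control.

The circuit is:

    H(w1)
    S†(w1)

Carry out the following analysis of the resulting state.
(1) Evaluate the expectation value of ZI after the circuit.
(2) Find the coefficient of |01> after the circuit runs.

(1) The observable ZI averages to 1.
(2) |01> carries amplitude -sqrt(2)*I/2 in the final state.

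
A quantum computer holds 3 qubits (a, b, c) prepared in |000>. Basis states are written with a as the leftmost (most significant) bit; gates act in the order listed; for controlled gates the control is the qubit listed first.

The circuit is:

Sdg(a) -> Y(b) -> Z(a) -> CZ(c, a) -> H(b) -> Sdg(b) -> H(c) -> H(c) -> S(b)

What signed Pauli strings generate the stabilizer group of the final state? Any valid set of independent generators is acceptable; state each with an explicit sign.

One valid set of independent stabilizer generators is -IXI, +ZII, +IIZ (any independent generating set of the same group is equally correct). Key observation: the block from step 6 through step 9 cancels to the identity and can be dropped.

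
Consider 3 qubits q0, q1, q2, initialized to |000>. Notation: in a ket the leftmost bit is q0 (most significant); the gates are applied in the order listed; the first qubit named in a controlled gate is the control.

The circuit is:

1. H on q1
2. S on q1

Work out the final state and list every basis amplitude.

The final amplitudes are sqrt(2)/2 on |000>, sqrt(2)*I/2 on |010>, and 0 on every other basis state.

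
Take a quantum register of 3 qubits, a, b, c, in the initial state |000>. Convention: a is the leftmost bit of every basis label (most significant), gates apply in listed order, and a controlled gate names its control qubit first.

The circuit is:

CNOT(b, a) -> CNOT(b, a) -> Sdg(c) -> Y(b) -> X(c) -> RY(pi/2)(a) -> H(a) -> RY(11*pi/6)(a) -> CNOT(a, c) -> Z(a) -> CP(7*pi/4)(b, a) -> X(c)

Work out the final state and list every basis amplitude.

The resulting statevector has amplitude I*(-sqrt(6) - sqrt(2))/4 on |010>, (-sqrt(6) + sqrt(2))*exp(I*pi/4)/4 on |111>, and 0 on every other basis state. Key observation: the block from step 1 through step 2 cancels to the identity and can be dropped.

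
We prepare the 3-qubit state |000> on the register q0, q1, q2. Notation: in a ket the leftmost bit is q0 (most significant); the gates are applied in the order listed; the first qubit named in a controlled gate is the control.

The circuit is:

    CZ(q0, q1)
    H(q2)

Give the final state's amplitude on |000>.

The final state's coefficient on |000> equals sqrt(2)/2.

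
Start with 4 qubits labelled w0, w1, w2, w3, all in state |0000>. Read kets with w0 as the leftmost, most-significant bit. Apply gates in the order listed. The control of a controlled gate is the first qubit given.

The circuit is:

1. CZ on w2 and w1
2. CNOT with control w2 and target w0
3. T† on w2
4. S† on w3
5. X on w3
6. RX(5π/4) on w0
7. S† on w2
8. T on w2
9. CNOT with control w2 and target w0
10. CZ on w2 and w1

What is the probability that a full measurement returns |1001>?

Outcome |1001> occurs with probability sqrt(2)/4 + 1/2.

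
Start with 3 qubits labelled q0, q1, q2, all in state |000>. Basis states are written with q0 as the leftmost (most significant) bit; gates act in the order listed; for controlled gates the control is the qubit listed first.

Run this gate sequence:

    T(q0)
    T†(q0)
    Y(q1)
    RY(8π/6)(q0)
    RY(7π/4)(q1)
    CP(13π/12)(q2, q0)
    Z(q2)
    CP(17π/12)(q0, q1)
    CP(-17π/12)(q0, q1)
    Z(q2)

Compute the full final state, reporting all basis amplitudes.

The resulting statevector has amplitude I*sqrt(2 - sqrt(2))/4 on |000>, 0 on |001>, I*sqrt(sqrt(2) + 2)/4 on |010>, 0 on |011>, -I*sqrt(6 - 3*sqrt(2))/4 on |100>, 0 on |101>, -I*sqrt(3*sqrt(2) + 6)/4 on |110>, 0 on |111>. Key observation: gates 7-10 undo each other exactly, leaving only the rest of the circuit to track.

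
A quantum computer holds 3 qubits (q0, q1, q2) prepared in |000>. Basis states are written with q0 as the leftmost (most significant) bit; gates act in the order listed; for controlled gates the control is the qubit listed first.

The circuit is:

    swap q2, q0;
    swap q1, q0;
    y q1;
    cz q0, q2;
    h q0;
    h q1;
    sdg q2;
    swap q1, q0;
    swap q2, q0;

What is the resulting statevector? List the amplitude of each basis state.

The final amplitudes are I/2 on |000>, -I/2 on |001>, I/2 on |010>, -I/2 on |011>, 0 on |100>, 0 on |101>, 0 on |110>, 0 on |111>.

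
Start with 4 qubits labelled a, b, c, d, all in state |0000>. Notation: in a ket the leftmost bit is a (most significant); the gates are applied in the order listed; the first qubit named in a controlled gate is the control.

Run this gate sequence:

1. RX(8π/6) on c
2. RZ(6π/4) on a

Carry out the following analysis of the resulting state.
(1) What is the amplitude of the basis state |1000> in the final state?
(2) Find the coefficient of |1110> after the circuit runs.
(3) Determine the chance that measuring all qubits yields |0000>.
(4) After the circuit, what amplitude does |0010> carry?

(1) The final state's coefficient on |1000> equals 0.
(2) The amplitude on |1110> is 0.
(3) Outcome |0000> occurs with probability 1/4.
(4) The amplitude on |0010> is sqrt(3)*exp(3*I*pi/4)/2.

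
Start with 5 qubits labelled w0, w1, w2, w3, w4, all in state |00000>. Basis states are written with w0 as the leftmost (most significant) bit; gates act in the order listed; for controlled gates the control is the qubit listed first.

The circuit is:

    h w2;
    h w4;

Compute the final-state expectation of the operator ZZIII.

The expectation value of ZZIII is 1.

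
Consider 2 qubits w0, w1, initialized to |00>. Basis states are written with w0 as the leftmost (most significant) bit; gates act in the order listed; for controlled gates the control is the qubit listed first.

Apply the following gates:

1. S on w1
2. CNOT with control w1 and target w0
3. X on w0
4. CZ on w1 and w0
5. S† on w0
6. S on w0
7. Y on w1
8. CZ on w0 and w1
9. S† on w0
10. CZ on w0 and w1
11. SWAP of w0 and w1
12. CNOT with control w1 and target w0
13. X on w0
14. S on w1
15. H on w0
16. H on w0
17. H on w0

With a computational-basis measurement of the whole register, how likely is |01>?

The probability of measuring |01> is 1/2.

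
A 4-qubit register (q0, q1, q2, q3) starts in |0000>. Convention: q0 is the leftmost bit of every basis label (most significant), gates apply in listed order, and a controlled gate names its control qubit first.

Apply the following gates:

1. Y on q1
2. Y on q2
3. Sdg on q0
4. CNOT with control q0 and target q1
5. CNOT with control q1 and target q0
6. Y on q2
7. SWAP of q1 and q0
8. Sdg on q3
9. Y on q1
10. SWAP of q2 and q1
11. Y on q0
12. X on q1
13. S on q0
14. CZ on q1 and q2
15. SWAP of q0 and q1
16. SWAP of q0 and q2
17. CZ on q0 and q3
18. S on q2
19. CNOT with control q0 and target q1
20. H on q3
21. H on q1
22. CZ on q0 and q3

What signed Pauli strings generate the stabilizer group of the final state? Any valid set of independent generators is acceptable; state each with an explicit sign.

One valid set of independent stabilizer generators is +IXII, +IIIX, +ZIII, -IIZI (any independent generating set of the same group is equally correct).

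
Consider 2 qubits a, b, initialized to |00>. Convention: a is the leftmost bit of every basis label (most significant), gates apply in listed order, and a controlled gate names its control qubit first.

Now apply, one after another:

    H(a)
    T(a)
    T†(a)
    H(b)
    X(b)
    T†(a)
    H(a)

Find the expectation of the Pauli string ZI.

The observable ZI averages to sqrt(2)/2.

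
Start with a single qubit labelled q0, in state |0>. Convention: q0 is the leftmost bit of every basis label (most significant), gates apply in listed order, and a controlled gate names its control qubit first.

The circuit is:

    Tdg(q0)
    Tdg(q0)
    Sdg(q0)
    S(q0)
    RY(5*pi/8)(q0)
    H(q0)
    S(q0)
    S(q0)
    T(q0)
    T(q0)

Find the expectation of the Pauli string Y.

The observable Y averages to sqrt(2 - sqrt(2))/2.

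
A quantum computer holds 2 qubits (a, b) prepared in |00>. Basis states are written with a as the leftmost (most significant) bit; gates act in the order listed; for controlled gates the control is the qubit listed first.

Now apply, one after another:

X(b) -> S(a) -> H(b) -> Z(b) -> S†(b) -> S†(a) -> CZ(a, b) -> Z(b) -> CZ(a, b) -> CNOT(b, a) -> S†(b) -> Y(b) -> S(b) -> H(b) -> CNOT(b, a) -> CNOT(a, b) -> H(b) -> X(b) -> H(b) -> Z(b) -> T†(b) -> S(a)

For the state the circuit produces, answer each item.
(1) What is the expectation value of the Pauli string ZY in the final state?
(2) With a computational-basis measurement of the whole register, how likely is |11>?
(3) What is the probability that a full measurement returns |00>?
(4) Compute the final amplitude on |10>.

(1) The expectation value of ZY is sqrt(2)/2.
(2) A full measurement returns |11> with probability 1/4.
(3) Outcome |00> occurs with probability 1/4.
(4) The amplitude on |10> is I/2.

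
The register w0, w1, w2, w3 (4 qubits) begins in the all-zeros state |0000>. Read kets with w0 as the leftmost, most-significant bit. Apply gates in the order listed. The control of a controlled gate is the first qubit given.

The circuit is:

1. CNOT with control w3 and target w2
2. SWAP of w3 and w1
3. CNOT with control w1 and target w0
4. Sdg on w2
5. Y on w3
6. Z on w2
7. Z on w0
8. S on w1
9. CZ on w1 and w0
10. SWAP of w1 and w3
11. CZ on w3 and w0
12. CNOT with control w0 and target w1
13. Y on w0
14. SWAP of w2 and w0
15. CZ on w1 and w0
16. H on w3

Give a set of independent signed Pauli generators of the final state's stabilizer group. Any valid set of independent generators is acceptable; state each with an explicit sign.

The final state is stabilized by the group generated by +IIIX, +ZIII, -IZII, -IIZI; other independent generating sets are equally valid.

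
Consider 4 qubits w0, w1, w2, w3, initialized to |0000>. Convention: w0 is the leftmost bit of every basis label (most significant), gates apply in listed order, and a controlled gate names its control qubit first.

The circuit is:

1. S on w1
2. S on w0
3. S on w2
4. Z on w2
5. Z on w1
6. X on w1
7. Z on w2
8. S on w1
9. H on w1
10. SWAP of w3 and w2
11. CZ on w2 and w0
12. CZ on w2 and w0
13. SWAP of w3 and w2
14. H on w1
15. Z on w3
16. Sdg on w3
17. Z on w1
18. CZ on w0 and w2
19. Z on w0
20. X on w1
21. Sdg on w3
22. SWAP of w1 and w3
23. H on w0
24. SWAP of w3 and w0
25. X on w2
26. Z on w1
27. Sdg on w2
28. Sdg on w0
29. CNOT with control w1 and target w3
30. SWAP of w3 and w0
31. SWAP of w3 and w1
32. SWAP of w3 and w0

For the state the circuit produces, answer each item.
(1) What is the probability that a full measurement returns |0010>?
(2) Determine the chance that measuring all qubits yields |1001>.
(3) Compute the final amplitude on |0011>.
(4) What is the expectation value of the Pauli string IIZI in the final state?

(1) A full measurement returns |0010> with probability 1/2.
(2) Outcome |1001> occurs with probability 0.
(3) The final state's coefficient on |0011> equals -sqrt(2)/2.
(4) The observable IIZI averages to -1.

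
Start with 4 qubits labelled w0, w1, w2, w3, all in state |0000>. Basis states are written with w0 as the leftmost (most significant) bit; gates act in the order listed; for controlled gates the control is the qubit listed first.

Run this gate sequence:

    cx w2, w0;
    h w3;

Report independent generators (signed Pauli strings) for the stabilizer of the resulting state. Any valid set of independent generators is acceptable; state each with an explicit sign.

The final state is stabilized by the group generated by +IIIX, +ZIII, +IZII, +IIZI; other independent generating sets are equally valid.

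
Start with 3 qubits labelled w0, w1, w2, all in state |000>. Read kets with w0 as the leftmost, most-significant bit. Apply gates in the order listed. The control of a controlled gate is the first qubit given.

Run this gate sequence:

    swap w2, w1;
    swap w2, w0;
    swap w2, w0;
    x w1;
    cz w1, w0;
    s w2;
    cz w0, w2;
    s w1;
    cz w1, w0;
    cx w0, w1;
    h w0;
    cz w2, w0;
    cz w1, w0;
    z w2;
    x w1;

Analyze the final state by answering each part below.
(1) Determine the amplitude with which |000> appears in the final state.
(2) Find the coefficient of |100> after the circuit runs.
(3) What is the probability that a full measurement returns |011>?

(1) The final state's coefficient on |000> equals sqrt(2)*I/2. Key observation: the block from step 2 through step 3 cancels to the identity and can be dropped.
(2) The amplitude on |100> is -sqrt(2)*I/2.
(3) A full measurement returns |011> with probability 0.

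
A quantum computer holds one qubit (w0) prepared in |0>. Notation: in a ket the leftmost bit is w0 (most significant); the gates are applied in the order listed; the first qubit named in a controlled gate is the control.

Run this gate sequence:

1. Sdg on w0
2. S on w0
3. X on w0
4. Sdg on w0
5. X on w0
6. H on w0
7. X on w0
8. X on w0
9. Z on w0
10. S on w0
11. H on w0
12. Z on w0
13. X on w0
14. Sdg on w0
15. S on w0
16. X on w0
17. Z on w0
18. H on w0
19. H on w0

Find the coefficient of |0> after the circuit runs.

The final state's coefficient on |0> equals -1/2 - I/2. Key observation: gates 11-18 undo each other exactly, leaving only the rest of the circuit to track.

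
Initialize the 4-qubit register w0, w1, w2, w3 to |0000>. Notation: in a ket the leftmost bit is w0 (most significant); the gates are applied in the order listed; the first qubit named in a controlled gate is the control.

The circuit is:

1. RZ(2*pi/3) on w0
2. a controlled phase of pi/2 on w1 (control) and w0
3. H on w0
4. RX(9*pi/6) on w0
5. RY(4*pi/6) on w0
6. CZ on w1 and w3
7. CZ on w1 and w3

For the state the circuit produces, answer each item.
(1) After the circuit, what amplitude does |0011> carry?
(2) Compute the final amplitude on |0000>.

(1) |0011> carries amplitude 0 in the final state.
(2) |0000> carries amplitude (-sqrt(3) + 1 - sqrt(3)*I + I)*exp(2*I*pi/3)/4 in the final state.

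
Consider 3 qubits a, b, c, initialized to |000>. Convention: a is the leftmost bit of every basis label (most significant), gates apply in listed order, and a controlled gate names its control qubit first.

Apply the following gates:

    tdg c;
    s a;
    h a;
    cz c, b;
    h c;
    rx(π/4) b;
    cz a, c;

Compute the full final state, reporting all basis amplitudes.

The resulting statevector has amplitude sqrt(sqrt(2) + 2)/4 on |000>, sqrt(sqrt(2) + 2)/4 on |001>, -I*sqrt(2 - sqrt(2))/4 on |010>, -I*sqrt(2 - sqrt(2))/4 on |011>, sqrt(sqrt(2) + 2)/4 on |100>, -sqrt(sqrt(2) + 2)/4 on |101>, -I*sqrt(2 - sqrt(2))/4 on |110>, I*sqrt(2 - sqrt(2))/4 on |111>.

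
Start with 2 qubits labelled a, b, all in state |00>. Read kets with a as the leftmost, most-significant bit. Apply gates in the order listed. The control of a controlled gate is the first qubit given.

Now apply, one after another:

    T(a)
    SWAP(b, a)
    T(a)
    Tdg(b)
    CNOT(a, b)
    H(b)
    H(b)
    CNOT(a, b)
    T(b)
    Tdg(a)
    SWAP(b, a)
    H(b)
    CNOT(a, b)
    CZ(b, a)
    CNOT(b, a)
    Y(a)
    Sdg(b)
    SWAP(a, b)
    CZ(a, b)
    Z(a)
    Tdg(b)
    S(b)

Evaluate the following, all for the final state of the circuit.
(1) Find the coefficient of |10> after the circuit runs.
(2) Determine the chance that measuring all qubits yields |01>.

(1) The final state's coefficient on |10> equals sqrt(2)/2.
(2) Outcome |01> occurs with probability 1/2.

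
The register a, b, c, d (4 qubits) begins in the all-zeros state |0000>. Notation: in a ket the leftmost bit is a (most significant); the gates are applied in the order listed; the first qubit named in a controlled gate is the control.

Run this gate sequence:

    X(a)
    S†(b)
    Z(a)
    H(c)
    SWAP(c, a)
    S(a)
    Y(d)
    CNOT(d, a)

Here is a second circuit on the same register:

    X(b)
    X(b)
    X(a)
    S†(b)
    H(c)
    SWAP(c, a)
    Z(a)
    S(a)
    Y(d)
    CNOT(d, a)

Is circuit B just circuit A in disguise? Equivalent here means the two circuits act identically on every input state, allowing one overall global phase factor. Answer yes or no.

No, they are not equivalent — no single phase factor reconciles the two unitaries.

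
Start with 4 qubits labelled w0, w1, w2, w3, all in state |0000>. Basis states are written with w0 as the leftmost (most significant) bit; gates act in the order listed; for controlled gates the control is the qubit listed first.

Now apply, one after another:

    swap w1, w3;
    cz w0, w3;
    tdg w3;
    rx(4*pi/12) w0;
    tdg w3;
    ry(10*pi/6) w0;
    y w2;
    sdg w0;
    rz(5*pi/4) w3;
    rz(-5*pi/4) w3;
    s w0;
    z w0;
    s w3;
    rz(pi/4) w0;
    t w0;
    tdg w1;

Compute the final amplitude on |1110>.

The final state's coefficient on |1110> equals 0. Key observation: steps 8-11 multiply out to the identity, so the circuit reduces to the remaining gates.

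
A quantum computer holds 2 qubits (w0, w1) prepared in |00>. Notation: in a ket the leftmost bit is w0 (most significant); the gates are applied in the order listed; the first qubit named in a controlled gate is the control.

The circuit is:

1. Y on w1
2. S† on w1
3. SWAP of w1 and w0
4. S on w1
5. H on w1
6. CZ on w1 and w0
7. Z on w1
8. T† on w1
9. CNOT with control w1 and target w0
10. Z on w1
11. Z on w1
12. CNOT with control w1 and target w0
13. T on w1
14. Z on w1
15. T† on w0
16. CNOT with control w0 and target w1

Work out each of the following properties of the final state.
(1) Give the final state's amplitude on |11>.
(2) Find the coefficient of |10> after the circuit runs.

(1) |11> carries amplitude -sqrt(2)*exp(3*I*pi/4)/2 in the final state. Key observation: steps 7-14 multiply out to the identity, so the circuit reduces to the remaining gates.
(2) The amplitude on |10> is sqrt(2)*exp(3*I*pi/4)/2.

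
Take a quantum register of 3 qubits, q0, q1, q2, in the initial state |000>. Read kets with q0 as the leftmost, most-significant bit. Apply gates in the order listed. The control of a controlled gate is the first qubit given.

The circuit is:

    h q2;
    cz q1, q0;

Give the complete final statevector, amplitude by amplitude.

The final amplitudes are sqrt(2)/2 on |000>, sqrt(2)/2 on |001>, and 0 on every other basis state.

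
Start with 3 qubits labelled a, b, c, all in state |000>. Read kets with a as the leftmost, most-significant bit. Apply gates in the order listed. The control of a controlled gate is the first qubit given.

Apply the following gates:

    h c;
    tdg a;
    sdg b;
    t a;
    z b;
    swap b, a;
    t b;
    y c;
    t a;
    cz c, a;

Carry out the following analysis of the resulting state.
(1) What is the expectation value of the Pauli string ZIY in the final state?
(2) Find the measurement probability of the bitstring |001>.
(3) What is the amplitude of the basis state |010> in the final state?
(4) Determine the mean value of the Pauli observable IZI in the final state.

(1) In the final state, ZIY has expectation 0.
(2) A full measurement returns |001> with probability 1/2.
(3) The final state's coefficient on |010> equals 0.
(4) The expectation value of IZI is 1.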